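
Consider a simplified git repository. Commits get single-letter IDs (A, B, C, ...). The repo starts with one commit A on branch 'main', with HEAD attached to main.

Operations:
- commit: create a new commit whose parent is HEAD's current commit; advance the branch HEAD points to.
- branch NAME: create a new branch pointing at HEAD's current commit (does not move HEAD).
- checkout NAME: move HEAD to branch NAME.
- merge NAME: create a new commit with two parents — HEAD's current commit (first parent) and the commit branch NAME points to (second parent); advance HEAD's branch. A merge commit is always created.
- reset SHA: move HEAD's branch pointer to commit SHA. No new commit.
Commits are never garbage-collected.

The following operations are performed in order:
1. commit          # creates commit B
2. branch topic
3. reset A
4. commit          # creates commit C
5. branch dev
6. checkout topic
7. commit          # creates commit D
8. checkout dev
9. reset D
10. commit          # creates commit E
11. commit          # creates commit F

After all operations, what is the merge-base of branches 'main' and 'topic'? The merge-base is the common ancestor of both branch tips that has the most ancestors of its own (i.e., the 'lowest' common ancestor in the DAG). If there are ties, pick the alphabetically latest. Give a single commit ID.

Answer: A

Derivation:
After op 1 (commit): HEAD=main@B [main=B]
After op 2 (branch): HEAD=main@B [main=B topic=B]
After op 3 (reset): HEAD=main@A [main=A topic=B]
After op 4 (commit): HEAD=main@C [main=C topic=B]
After op 5 (branch): HEAD=main@C [dev=C main=C topic=B]
After op 6 (checkout): HEAD=topic@B [dev=C main=C topic=B]
After op 7 (commit): HEAD=topic@D [dev=C main=C topic=D]
After op 8 (checkout): HEAD=dev@C [dev=C main=C topic=D]
After op 9 (reset): HEAD=dev@D [dev=D main=C topic=D]
After op 10 (commit): HEAD=dev@E [dev=E main=C topic=D]
After op 11 (commit): HEAD=dev@F [dev=F main=C topic=D]
ancestors(main=C): ['A', 'C']
ancestors(topic=D): ['A', 'B', 'D']
common: ['A']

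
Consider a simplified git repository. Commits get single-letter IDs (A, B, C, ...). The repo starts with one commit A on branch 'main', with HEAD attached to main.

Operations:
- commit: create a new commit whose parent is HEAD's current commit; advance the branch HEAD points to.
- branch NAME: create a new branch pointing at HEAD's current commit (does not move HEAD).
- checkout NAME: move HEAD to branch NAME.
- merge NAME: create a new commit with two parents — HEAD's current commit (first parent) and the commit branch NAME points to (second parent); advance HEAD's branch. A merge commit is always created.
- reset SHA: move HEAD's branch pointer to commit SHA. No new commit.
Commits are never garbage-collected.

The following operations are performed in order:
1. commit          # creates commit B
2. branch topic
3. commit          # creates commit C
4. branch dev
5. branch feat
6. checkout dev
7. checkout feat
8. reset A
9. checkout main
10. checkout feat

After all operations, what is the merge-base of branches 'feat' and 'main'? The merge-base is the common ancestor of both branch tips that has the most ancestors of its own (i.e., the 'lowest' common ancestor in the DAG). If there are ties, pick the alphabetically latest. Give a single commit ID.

After op 1 (commit): HEAD=main@B [main=B]
After op 2 (branch): HEAD=main@B [main=B topic=B]
After op 3 (commit): HEAD=main@C [main=C topic=B]
After op 4 (branch): HEAD=main@C [dev=C main=C topic=B]
After op 5 (branch): HEAD=main@C [dev=C feat=C main=C topic=B]
After op 6 (checkout): HEAD=dev@C [dev=C feat=C main=C topic=B]
After op 7 (checkout): HEAD=feat@C [dev=C feat=C main=C topic=B]
After op 8 (reset): HEAD=feat@A [dev=C feat=A main=C topic=B]
After op 9 (checkout): HEAD=main@C [dev=C feat=A main=C topic=B]
After op 10 (checkout): HEAD=feat@A [dev=C feat=A main=C topic=B]
ancestors(feat=A): ['A']
ancestors(main=C): ['A', 'B', 'C']
common: ['A']

Answer: A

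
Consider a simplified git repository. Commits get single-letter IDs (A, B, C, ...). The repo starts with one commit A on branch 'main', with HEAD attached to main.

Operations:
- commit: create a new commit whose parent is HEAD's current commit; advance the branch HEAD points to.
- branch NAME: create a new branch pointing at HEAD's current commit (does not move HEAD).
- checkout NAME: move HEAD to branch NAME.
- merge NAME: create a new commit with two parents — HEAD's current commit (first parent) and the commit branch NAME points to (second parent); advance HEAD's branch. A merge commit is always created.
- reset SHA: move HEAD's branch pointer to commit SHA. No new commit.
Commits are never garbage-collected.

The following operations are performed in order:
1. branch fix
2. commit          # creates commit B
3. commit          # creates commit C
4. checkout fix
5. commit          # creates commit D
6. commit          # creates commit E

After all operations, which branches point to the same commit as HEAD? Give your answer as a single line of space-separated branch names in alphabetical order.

Answer: fix

Derivation:
After op 1 (branch): HEAD=main@A [fix=A main=A]
After op 2 (commit): HEAD=main@B [fix=A main=B]
After op 3 (commit): HEAD=main@C [fix=A main=C]
After op 4 (checkout): HEAD=fix@A [fix=A main=C]
After op 5 (commit): HEAD=fix@D [fix=D main=C]
After op 6 (commit): HEAD=fix@E [fix=E main=C]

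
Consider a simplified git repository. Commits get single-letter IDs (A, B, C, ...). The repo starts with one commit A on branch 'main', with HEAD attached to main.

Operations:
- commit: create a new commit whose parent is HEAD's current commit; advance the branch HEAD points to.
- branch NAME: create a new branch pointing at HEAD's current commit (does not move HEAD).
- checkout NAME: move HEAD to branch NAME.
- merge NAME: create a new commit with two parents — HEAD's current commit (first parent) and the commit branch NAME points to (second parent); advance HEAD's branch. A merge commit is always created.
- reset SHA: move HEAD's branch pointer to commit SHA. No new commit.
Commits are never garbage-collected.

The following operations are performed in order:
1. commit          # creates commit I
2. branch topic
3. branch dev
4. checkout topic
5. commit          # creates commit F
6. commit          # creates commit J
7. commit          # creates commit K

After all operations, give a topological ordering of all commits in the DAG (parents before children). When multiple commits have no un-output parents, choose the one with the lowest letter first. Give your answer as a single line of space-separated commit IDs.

Answer: A I F J K

Derivation:
After op 1 (commit): HEAD=main@I [main=I]
After op 2 (branch): HEAD=main@I [main=I topic=I]
After op 3 (branch): HEAD=main@I [dev=I main=I topic=I]
After op 4 (checkout): HEAD=topic@I [dev=I main=I topic=I]
After op 5 (commit): HEAD=topic@F [dev=I main=I topic=F]
After op 6 (commit): HEAD=topic@J [dev=I main=I topic=J]
After op 7 (commit): HEAD=topic@K [dev=I main=I topic=K]
commit A: parents=[]
commit F: parents=['I']
commit I: parents=['A']
commit J: parents=['F']
commit K: parents=['J']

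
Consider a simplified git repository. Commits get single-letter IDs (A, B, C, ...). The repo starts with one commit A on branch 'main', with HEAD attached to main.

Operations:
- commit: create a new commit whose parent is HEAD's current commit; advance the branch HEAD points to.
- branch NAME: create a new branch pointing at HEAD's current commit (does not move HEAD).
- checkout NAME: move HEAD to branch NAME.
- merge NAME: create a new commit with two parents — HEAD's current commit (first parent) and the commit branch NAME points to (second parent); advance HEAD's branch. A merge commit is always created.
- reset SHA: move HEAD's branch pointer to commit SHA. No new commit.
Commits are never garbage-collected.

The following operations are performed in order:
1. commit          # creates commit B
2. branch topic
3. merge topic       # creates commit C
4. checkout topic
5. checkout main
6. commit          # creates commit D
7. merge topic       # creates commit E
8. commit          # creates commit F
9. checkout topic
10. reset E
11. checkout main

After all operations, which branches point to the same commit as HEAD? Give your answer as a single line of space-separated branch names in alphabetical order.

After op 1 (commit): HEAD=main@B [main=B]
After op 2 (branch): HEAD=main@B [main=B topic=B]
After op 3 (merge): HEAD=main@C [main=C topic=B]
After op 4 (checkout): HEAD=topic@B [main=C topic=B]
After op 5 (checkout): HEAD=main@C [main=C topic=B]
After op 6 (commit): HEAD=main@D [main=D topic=B]
After op 7 (merge): HEAD=main@E [main=E topic=B]
After op 8 (commit): HEAD=main@F [main=F topic=B]
After op 9 (checkout): HEAD=topic@B [main=F topic=B]
After op 10 (reset): HEAD=topic@E [main=F topic=E]
After op 11 (checkout): HEAD=main@F [main=F topic=E]

Answer: main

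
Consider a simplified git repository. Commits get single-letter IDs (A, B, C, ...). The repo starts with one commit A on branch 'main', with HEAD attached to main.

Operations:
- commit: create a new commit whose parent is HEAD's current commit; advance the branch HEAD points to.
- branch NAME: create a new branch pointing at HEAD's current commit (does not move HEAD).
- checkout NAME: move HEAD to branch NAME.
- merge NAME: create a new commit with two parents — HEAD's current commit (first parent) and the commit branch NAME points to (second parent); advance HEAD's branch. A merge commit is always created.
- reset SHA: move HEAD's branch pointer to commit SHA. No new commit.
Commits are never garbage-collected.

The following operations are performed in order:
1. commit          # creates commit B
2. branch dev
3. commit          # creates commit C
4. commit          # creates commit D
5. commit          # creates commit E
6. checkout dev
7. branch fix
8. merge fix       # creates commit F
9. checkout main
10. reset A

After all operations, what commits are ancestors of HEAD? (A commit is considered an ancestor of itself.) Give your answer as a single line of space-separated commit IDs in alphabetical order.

After op 1 (commit): HEAD=main@B [main=B]
After op 2 (branch): HEAD=main@B [dev=B main=B]
After op 3 (commit): HEAD=main@C [dev=B main=C]
After op 4 (commit): HEAD=main@D [dev=B main=D]
After op 5 (commit): HEAD=main@E [dev=B main=E]
After op 6 (checkout): HEAD=dev@B [dev=B main=E]
After op 7 (branch): HEAD=dev@B [dev=B fix=B main=E]
After op 8 (merge): HEAD=dev@F [dev=F fix=B main=E]
After op 9 (checkout): HEAD=main@E [dev=F fix=B main=E]
After op 10 (reset): HEAD=main@A [dev=F fix=B main=A]

Answer: A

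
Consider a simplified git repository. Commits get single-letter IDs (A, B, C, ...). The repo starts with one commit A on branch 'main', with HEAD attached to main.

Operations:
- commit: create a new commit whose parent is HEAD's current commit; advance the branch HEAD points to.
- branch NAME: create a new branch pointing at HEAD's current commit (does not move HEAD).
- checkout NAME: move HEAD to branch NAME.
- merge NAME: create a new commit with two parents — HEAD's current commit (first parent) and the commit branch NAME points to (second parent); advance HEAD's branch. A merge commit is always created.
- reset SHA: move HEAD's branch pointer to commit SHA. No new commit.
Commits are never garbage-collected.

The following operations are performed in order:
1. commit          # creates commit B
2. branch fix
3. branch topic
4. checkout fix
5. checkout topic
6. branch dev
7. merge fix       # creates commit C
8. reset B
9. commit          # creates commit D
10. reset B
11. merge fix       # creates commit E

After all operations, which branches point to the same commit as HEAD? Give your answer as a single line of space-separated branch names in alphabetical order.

Answer: topic

Derivation:
After op 1 (commit): HEAD=main@B [main=B]
After op 2 (branch): HEAD=main@B [fix=B main=B]
After op 3 (branch): HEAD=main@B [fix=B main=B topic=B]
After op 4 (checkout): HEAD=fix@B [fix=B main=B topic=B]
After op 5 (checkout): HEAD=topic@B [fix=B main=B topic=B]
After op 6 (branch): HEAD=topic@B [dev=B fix=B main=B topic=B]
After op 7 (merge): HEAD=topic@C [dev=B fix=B main=B topic=C]
After op 8 (reset): HEAD=topic@B [dev=B fix=B main=B topic=B]
After op 9 (commit): HEAD=topic@D [dev=B fix=B main=B topic=D]
After op 10 (reset): HEAD=topic@B [dev=B fix=B main=B topic=B]
After op 11 (merge): HEAD=topic@E [dev=B fix=B main=B topic=E]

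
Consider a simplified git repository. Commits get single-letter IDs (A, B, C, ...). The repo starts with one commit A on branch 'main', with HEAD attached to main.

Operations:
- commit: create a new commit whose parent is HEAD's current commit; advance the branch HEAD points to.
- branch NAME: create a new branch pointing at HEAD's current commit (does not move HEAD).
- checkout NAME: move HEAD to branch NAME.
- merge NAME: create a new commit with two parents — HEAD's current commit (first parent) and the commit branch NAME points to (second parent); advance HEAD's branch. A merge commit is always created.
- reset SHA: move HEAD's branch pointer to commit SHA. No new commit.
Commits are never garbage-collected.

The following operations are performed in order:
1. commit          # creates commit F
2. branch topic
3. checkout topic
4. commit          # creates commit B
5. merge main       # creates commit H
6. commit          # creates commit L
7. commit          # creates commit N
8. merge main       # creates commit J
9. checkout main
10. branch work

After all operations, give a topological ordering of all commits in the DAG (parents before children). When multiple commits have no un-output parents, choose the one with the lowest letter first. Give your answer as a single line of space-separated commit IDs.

Answer: A F B H L N J

Derivation:
After op 1 (commit): HEAD=main@F [main=F]
After op 2 (branch): HEAD=main@F [main=F topic=F]
After op 3 (checkout): HEAD=topic@F [main=F topic=F]
After op 4 (commit): HEAD=topic@B [main=F topic=B]
After op 5 (merge): HEAD=topic@H [main=F topic=H]
After op 6 (commit): HEAD=topic@L [main=F topic=L]
After op 7 (commit): HEAD=topic@N [main=F topic=N]
After op 8 (merge): HEAD=topic@J [main=F topic=J]
After op 9 (checkout): HEAD=main@F [main=F topic=J]
After op 10 (branch): HEAD=main@F [main=F topic=J work=F]
commit A: parents=[]
commit B: parents=['F']
commit F: parents=['A']
commit H: parents=['B', 'F']
commit J: parents=['N', 'F']
commit L: parents=['H']
commit N: parents=['L']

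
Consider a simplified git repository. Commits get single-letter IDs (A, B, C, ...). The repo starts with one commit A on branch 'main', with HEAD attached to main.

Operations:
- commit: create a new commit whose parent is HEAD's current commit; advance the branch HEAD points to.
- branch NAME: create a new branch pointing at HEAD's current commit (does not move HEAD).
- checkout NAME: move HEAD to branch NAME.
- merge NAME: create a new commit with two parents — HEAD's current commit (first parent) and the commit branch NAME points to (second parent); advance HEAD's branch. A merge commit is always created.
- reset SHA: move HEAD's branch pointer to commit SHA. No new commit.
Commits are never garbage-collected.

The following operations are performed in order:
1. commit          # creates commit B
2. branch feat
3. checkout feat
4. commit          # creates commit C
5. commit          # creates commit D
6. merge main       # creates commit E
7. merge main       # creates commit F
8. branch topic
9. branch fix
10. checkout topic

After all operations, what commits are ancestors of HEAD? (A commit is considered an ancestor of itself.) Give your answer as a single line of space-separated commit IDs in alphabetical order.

Answer: A B C D E F

Derivation:
After op 1 (commit): HEAD=main@B [main=B]
After op 2 (branch): HEAD=main@B [feat=B main=B]
After op 3 (checkout): HEAD=feat@B [feat=B main=B]
After op 4 (commit): HEAD=feat@C [feat=C main=B]
After op 5 (commit): HEAD=feat@D [feat=D main=B]
After op 6 (merge): HEAD=feat@E [feat=E main=B]
After op 7 (merge): HEAD=feat@F [feat=F main=B]
After op 8 (branch): HEAD=feat@F [feat=F main=B topic=F]
After op 9 (branch): HEAD=feat@F [feat=F fix=F main=B topic=F]
After op 10 (checkout): HEAD=topic@F [feat=F fix=F main=B topic=F]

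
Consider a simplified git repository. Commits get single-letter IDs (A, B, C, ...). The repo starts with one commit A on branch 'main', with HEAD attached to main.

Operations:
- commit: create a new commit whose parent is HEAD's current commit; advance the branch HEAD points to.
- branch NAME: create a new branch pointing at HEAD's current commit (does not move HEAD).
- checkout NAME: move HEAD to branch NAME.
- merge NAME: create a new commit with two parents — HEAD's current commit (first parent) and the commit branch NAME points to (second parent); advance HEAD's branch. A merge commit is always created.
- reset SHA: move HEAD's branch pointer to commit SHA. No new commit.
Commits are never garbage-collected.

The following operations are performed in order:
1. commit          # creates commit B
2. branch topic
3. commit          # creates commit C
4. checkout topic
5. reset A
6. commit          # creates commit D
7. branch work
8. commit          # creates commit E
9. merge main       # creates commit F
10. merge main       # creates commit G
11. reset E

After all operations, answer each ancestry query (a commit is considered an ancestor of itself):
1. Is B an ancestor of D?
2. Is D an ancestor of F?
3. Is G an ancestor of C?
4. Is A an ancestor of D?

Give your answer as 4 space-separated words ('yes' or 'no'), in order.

After op 1 (commit): HEAD=main@B [main=B]
After op 2 (branch): HEAD=main@B [main=B topic=B]
After op 3 (commit): HEAD=main@C [main=C topic=B]
After op 4 (checkout): HEAD=topic@B [main=C topic=B]
After op 5 (reset): HEAD=topic@A [main=C topic=A]
After op 6 (commit): HEAD=topic@D [main=C topic=D]
After op 7 (branch): HEAD=topic@D [main=C topic=D work=D]
After op 8 (commit): HEAD=topic@E [main=C topic=E work=D]
After op 9 (merge): HEAD=topic@F [main=C topic=F work=D]
After op 10 (merge): HEAD=topic@G [main=C topic=G work=D]
After op 11 (reset): HEAD=topic@E [main=C topic=E work=D]
ancestors(D) = {A,D}; B in? no
ancestors(F) = {A,B,C,D,E,F}; D in? yes
ancestors(C) = {A,B,C}; G in? no
ancestors(D) = {A,D}; A in? yes

Answer: no yes no yes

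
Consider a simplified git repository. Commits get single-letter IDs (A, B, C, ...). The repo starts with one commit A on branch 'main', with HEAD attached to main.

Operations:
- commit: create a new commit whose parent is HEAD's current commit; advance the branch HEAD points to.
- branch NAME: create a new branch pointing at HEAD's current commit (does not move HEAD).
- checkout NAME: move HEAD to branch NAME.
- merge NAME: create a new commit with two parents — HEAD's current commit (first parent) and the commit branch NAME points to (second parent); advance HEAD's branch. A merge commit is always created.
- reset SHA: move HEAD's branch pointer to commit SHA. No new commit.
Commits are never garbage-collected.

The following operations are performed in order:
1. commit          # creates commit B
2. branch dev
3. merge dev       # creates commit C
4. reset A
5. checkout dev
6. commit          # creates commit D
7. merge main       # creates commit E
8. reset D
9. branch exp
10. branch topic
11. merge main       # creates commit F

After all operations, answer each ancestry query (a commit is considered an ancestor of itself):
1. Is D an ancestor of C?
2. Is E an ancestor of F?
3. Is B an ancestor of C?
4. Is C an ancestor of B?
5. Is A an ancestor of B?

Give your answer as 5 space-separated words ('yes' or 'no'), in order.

After op 1 (commit): HEAD=main@B [main=B]
After op 2 (branch): HEAD=main@B [dev=B main=B]
After op 3 (merge): HEAD=main@C [dev=B main=C]
After op 4 (reset): HEAD=main@A [dev=B main=A]
After op 5 (checkout): HEAD=dev@B [dev=B main=A]
After op 6 (commit): HEAD=dev@D [dev=D main=A]
After op 7 (merge): HEAD=dev@E [dev=E main=A]
After op 8 (reset): HEAD=dev@D [dev=D main=A]
After op 9 (branch): HEAD=dev@D [dev=D exp=D main=A]
After op 10 (branch): HEAD=dev@D [dev=D exp=D main=A topic=D]
After op 11 (merge): HEAD=dev@F [dev=F exp=D main=A topic=D]
ancestors(C) = {A,B,C}; D in? no
ancestors(F) = {A,B,D,F}; E in? no
ancestors(C) = {A,B,C}; B in? yes
ancestors(B) = {A,B}; C in? no
ancestors(B) = {A,B}; A in? yes

Answer: no no yes no yes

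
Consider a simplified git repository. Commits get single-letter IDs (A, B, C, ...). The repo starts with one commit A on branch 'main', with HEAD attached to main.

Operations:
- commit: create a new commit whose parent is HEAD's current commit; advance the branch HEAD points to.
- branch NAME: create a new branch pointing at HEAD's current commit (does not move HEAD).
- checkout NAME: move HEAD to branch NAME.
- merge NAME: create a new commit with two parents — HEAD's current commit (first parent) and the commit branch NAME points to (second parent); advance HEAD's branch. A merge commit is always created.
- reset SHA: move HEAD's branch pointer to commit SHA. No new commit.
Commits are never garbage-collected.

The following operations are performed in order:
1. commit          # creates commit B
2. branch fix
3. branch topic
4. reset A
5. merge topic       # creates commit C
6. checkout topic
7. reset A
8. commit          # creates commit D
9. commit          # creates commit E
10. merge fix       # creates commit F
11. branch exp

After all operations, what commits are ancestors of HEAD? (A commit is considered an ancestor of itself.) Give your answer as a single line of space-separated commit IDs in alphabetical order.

After op 1 (commit): HEAD=main@B [main=B]
After op 2 (branch): HEAD=main@B [fix=B main=B]
After op 3 (branch): HEAD=main@B [fix=B main=B topic=B]
After op 4 (reset): HEAD=main@A [fix=B main=A topic=B]
After op 5 (merge): HEAD=main@C [fix=B main=C topic=B]
After op 6 (checkout): HEAD=topic@B [fix=B main=C topic=B]
After op 7 (reset): HEAD=topic@A [fix=B main=C topic=A]
After op 8 (commit): HEAD=topic@D [fix=B main=C topic=D]
After op 9 (commit): HEAD=topic@E [fix=B main=C topic=E]
After op 10 (merge): HEAD=topic@F [fix=B main=C topic=F]
After op 11 (branch): HEAD=topic@F [exp=F fix=B main=C topic=F]

Answer: A B D E F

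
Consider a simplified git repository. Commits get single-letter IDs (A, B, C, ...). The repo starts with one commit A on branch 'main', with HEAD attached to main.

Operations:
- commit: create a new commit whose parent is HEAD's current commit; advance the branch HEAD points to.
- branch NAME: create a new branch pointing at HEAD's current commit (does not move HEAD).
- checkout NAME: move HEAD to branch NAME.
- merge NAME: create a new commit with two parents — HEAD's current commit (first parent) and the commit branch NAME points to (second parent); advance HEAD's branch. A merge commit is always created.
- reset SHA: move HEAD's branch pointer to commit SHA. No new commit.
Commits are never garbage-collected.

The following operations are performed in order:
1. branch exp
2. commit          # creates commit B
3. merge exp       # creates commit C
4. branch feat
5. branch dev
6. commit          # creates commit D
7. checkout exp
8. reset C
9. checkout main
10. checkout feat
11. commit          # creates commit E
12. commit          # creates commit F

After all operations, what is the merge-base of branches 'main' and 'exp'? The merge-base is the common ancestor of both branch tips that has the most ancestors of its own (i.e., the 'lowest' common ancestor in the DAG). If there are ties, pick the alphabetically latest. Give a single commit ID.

Answer: C

Derivation:
After op 1 (branch): HEAD=main@A [exp=A main=A]
After op 2 (commit): HEAD=main@B [exp=A main=B]
After op 3 (merge): HEAD=main@C [exp=A main=C]
After op 4 (branch): HEAD=main@C [exp=A feat=C main=C]
After op 5 (branch): HEAD=main@C [dev=C exp=A feat=C main=C]
After op 6 (commit): HEAD=main@D [dev=C exp=A feat=C main=D]
After op 7 (checkout): HEAD=exp@A [dev=C exp=A feat=C main=D]
After op 8 (reset): HEAD=exp@C [dev=C exp=C feat=C main=D]
After op 9 (checkout): HEAD=main@D [dev=C exp=C feat=C main=D]
After op 10 (checkout): HEAD=feat@C [dev=C exp=C feat=C main=D]
After op 11 (commit): HEAD=feat@E [dev=C exp=C feat=E main=D]
After op 12 (commit): HEAD=feat@F [dev=C exp=C feat=F main=D]
ancestors(main=D): ['A', 'B', 'C', 'D']
ancestors(exp=C): ['A', 'B', 'C']
common: ['A', 'B', 'C']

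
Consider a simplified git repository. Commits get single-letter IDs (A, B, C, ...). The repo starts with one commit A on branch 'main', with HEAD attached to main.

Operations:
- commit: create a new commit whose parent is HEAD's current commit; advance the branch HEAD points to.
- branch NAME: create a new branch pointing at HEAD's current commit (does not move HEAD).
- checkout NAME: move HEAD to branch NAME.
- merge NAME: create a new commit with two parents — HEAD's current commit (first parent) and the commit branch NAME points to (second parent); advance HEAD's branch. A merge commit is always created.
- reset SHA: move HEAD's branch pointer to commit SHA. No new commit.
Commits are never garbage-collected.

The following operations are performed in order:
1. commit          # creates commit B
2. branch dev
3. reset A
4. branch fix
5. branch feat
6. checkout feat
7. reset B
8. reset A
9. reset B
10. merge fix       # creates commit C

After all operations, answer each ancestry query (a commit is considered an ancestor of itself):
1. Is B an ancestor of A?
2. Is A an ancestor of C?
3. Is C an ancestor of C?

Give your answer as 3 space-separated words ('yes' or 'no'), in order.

After op 1 (commit): HEAD=main@B [main=B]
After op 2 (branch): HEAD=main@B [dev=B main=B]
After op 3 (reset): HEAD=main@A [dev=B main=A]
After op 4 (branch): HEAD=main@A [dev=B fix=A main=A]
After op 5 (branch): HEAD=main@A [dev=B feat=A fix=A main=A]
After op 6 (checkout): HEAD=feat@A [dev=B feat=A fix=A main=A]
After op 7 (reset): HEAD=feat@B [dev=B feat=B fix=A main=A]
After op 8 (reset): HEAD=feat@A [dev=B feat=A fix=A main=A]
After op 9 (reset): HEAD=feat@B [dev=B feat=B fix=A main=A]
After op 10 (merge): HEAD=feat@C [dev=B feat=C fix=A main=A]
ancestors(A) = {A}; B in? no
ancestors(C) = {A,B,C}; A in? yes
ancestors(C) = {A,B,C}; C in? yes

Answer: no yes yes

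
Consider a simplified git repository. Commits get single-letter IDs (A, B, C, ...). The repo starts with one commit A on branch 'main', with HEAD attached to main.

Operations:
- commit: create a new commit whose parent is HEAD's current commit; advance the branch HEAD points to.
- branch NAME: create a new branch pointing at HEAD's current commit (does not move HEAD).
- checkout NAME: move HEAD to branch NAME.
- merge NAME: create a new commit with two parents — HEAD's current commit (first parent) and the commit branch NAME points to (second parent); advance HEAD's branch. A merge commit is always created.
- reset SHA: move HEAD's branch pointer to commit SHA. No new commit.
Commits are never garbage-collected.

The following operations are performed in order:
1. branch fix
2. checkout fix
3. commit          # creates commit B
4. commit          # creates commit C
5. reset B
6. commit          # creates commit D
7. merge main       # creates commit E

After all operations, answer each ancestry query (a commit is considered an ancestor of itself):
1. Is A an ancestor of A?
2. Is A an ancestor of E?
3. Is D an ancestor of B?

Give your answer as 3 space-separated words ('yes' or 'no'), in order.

After op 1 (branch): HEAD=main@A [fix=A main=A]
After op 2 (checkout): HEAD=fix@A [fix=A main=A]
After op 3 (commit): HEAD=fix@B [fix=B main=A]
After op 4 (commit): HEAD=fix@C [fix=C main=A]
After op 5 (reset): HEAD=fix@B [fix=B main=A]
After op 6 (commit): HEAD=fix@D [fix=D main=A]
After op 7 (merge): HEAD=fix@E [fix=E main=A]
ancestors(A) = {A}; A in? yes
ancestors(E) = {A,B,D,E}; A in? yes
ancestors(B) = {A,B}; D in? no

Answer: yes yes no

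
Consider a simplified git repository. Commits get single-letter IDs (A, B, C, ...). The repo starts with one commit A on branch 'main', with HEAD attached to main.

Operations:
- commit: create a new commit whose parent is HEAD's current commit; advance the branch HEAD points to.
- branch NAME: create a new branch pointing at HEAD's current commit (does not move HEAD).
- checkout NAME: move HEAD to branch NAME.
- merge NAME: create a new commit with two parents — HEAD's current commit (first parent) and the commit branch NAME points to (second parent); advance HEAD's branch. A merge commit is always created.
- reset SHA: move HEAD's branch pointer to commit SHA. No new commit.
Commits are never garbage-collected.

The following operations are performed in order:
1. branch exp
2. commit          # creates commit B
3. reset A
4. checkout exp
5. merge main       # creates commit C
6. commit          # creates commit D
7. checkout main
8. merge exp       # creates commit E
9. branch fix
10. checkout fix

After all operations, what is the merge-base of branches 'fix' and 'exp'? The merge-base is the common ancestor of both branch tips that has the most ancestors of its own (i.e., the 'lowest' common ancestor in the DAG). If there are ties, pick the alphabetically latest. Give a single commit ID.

After op 1 (branch): HEAD=main@A [exp=A main=A]
After op 2 (commit): HEAD=main@B [exp=A main=B]
After op 3 (reset): HEAD=main@A [exp=A main=A]
After op 4 (checkout): HEAD=exp@A [exp=A main=A]
After op 5 (merge): HEAD=exp@C [exp=C main=A]
After op 6 (commit): HEAD=exp@D [exp=D main=A]
After op 7 (checkout): HEAD=main@A [exp=D main=A]
After op 8 (merge): HEAD=main@E [exp=D main=E]
After op 9 (branch): HEAD=main@E [exp=D fix=E main=E]
After op 10 (checkout): HEAD=fix@E [exp=D fix=E main=E]
ancestors(fix=E): ['A', 'C', 'D', 'E']
ancestors(exp=D): ['A', 'C', 'D']
common: ['A', 'C', 'D']

Answer: D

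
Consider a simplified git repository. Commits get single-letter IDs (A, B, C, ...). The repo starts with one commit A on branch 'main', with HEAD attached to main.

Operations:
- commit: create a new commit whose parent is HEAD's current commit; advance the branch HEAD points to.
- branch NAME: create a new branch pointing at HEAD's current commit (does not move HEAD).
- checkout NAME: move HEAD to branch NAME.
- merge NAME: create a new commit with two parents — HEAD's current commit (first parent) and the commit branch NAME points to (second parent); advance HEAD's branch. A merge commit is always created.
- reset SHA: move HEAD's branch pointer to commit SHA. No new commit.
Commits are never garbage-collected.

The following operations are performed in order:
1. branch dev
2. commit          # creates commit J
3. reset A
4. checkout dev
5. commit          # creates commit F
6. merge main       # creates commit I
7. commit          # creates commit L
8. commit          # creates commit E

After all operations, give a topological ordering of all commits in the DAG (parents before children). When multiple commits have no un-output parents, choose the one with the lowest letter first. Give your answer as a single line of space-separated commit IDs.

Answer: A F I J L E

Derivation:
After op 1 (branch): HEAD=main@A [dev=A main=A]
After op 2 (commit): HEAD=main@J [dev=A main=J]
After op 3 (reset): HEAD=main@A [dev=A main=A]
After op 4 (checkout): HEAD=dev@A [dev=A main=A]
After op 5 (commit): HEAD=dev@F [dev=F main=A]
After op 6 (merge): HEAD=dev@I [dev=I main=A]
After op 7 (commit): HEAD=dev@L [dev=L main=A]
After op 8 (commit): HEAD=dev@E [dev=E main=A]
commit A: parents=[]
commit E: parents=['L']
commit F: parents=['A']
commit I: parents=['F', 'A']
commit J: parents=['A']
commit L: parents=['I']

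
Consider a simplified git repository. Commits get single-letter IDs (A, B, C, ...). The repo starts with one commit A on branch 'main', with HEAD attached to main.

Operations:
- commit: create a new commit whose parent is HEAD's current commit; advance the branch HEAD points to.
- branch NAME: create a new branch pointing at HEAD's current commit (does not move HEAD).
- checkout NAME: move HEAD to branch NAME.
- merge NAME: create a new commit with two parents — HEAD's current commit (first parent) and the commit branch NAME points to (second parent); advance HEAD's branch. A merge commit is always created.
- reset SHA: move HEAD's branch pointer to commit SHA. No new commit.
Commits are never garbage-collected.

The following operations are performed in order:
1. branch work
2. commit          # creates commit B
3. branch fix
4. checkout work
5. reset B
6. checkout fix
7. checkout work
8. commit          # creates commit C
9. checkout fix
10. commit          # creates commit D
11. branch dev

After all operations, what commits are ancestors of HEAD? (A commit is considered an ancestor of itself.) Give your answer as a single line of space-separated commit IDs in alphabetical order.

Answer: A B D

Derivation:
After op 1 (branch): HEAD=main@A [main=A work=A]
After op 2 (commit): HEAD=main@B [main=B work=A]
After op 3 (branch): HEAD=main@B [fix=B main=B work=A]
After op 4 (checkout): HEAD=work@A [fix=B main=B work=A]
After op 5 (reset): HEAD=work@B [fix=B main=B work=B]
After op 6 (checkout): HEAD=fix@B [fix=B main=B work=B]
After op 7 (checkout): HEAD=work@B [fix=B main=B work=B]
After op 8 (commit): HEAD=work@C [fix=B main=B work=C]
After op 9 (checkout): HEAD=fix@B [fix=B main=B work=C]
After op 10 (commit): HEAD=fix@D [fix=D main=B work=C]
After op 11 (branch): HEAD=fix@D [dev=D fix=D main=B work=C]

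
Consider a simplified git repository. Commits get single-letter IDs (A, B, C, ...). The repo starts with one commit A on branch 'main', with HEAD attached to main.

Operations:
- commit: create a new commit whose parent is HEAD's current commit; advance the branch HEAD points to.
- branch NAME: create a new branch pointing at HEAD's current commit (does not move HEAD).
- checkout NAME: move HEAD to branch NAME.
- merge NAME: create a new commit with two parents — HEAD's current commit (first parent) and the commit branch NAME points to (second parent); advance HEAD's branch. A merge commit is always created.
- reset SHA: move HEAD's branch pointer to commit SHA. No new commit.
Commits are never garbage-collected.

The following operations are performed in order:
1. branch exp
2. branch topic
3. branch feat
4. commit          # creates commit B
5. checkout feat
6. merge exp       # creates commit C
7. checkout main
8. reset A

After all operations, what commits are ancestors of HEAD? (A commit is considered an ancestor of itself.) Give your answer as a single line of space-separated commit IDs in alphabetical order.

Answer: A

Derivation:
After op 1 (branch): HEAD=main@A [exp=A main=A]
After op 2 (branch): HEAD=main@A [exp=A main=A topic=A]
After op 3 (branch): HEAD=main@A [exp=A feat=A main=A topic=A]
After op 4 (commit): HEAD=main@B [exp=A feat=A main=B topic=A]
After op 5 (checkout): HEAD=feat@A [exp=A feat=A main=B topic=A]
After op 6 (merge): HEAD=feat@C [exp=A feat=C main=B topic=A]
After op 7 (checkout): HEAD=main@B [exp=A feat=C main=B topic=A]
After op 8 (reset): HEAD=main@A [exp=A feat=C main=A topic=A]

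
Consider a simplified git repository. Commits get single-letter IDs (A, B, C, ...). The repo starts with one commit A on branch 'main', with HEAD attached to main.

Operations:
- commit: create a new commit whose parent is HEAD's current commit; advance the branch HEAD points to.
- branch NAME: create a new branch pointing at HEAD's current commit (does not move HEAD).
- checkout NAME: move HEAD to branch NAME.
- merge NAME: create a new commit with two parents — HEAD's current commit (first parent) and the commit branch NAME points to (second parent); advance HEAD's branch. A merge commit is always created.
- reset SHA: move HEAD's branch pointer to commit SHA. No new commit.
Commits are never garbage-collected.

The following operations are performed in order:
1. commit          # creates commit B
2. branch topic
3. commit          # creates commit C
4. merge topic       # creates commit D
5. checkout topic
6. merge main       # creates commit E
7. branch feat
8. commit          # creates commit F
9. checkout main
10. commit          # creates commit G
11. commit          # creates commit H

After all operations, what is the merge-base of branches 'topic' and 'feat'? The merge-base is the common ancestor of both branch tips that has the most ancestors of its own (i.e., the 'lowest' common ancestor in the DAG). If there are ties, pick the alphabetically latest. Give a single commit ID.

After op 1 (commit): HEAD=main@B [main=B]
After op 2 (branch): HEAD=main@B [main=B topic=B]
After op 3 (commit): HEAD=main@C [main=C topic=B]
After op 4 (merge): HEAD=main@D [main=D topic=B]
After op 5 (checkout): HEAD=topic@B [main=D topic=B]
After op 6 (merge): HEAD=topic@E [main=D topic=E]
After op 7 (branch): HEAD=topic@E [feat=E main=D topic=E]
After op 8 (commit): HEAD=topic@F [feat=E main=D topic=F]
After op 9 (checkout): HEAD=main@D [feat=E main=D topic=F]
After op 10 (commit): HEAD=main@G [feat=E main=G topic=F]
After op 11 (commit): HEAD=main@H [feat=E main=H topic=F]
ancestors(topic=F): ['A', 'B', 'C', 'D', 'E', 'F']
ancestors(feat=E): ['A', 'B', 'C', 'D', 'E']
common: ['A', 'B', 'C', 'D', 'E']

Answer: E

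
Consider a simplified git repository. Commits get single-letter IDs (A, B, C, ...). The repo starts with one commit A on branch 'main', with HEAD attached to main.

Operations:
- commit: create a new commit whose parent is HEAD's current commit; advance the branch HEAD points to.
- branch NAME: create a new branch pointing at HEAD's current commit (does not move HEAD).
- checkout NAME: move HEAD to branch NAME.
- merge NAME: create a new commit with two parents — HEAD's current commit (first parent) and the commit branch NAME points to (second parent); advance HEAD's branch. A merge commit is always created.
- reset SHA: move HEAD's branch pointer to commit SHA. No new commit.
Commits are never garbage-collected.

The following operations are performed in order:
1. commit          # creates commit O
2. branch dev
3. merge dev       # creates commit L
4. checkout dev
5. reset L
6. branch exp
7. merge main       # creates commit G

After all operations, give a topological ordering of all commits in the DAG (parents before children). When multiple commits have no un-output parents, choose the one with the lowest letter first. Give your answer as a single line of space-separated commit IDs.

After op 1 (commit): HEAD=main@O [main=O]
After op 2 (branch): HEAD=main@O [dev=O main=O]
After op 3 (merge): HEAD=main@L [dev=O main=L]
After op 4 (checkout): HEAD=dev@O [dev=O main=L]
After op 5 (reset): HEAD=dev@L [dev=L main=L]
After op 6 (branch): HEAD=dev@L [dev=L exp=L main=L]
After op 7 (merge): HEAD=dev@G [dev=G exp=L main=L]
commit A: parents=[]
commit G: parents=['L', 'L']
commit L: parents=['O', 'O']
commit O: parents=['A']

Answer: A O L G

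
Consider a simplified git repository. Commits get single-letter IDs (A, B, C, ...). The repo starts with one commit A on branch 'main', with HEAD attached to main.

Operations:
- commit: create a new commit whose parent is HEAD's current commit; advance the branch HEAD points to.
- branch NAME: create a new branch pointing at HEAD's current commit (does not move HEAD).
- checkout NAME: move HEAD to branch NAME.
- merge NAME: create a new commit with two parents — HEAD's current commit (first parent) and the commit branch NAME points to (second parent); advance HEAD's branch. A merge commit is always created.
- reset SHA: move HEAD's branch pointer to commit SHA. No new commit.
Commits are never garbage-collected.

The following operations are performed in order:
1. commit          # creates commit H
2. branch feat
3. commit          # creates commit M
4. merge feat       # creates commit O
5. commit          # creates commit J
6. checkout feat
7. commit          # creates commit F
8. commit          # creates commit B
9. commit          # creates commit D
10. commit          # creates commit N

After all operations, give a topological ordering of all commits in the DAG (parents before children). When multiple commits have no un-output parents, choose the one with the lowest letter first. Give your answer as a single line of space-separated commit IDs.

After op 1 (commit): HEAD=main@H [main=H]
After op 2 (branch): HEAD=main@H [feat=H main=H]
After op 3 (commit): HEAD=main@M [feat=H main=M]
After op 4 (merge): HEAD=main@O [feat=H main=O]
After op 5 (commit): HEAD=main@J [feat=H main=J]
After op 6 (checkout): HEAD=feat@H [feat=H main=J]
After op 7 (commit): HEAD=feat@F [feat=F main=J]
After op 8 (commit): HEAD=feat@B [feat=B main=J]
After op 9 (commit): HEAD=feat@D [feat=D main=J]
After op 10 (commit): HEAD=feat@N [feat=N main=J]
commit A: parents=[]
commit B: parents=['F']
commit D: parents=['B']
commit F: parents=['H']
commit H: parents=['A']
commit J: parents=['O']
commit M: parents=['H']
commit N: parents=['D']
commit O: parents=['M', 'H']

Answer: A H F B D M N O J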